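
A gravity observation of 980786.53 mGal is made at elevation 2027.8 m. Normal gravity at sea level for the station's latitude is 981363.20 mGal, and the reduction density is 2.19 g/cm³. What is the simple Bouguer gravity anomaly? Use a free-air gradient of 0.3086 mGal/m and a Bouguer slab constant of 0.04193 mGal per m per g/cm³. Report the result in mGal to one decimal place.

-137.1

Free-air correction = 0.3086 × 2027.8 = 625.78 mGal
Free-air anomaly = 980786.53 − 981363.20 + (625.78) = 49.11 mGal
Bouguer slab correction = 0.04193 × 2.19 × 2027.8 = 186.21 mGal
Simple Bouguer anomaly = 49.11 − (186.21) = -137.10 mGal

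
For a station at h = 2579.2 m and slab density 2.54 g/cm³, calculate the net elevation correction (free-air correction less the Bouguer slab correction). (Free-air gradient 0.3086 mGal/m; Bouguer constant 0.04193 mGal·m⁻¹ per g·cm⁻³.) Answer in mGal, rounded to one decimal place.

Combined gradient = 0.3086 − 0.04193 × 2.54 = 0.2020978 mGal/m
Combined elevation correction = 0.2020978 × 2579.2 = 521.3 mGal

521.3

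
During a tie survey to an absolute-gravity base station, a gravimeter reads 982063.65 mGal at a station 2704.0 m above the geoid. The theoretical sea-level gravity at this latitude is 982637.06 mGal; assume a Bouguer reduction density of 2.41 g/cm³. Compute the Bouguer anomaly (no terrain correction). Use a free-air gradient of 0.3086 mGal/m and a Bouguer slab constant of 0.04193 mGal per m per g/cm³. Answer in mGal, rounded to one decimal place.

-12.2

Free-air correction = 0.3086 × 2704.0 = 834.45 mGal
Free-air anomaly = 982063.65 − 982637.06 + (834.45) = 261.04 mGal
Bouguer slab correction = 0.04193 × 2.41 × 2704.0 = 273.24 mGal
Simple Bouguer anomaly = 261.04 − (273.24) = -12.20 mGal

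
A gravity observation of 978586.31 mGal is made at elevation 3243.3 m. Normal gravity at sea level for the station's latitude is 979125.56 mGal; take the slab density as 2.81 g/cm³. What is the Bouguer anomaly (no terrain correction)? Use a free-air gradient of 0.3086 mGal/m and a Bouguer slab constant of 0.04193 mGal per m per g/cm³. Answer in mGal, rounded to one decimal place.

Free-air correction = 0.3086 × 3243.3 = 1000.88 mGal
Free-air anomaly = 978586.31 − 979125.56 + (1000.88) = 461.63 mGal
Bouguer slab correction = 0.04193 × 2.81 × 3243.3 = 382.14 mGal
Simple Bouguer anomaly = 461.63 − (382.14) = 79.49 mGal

79.5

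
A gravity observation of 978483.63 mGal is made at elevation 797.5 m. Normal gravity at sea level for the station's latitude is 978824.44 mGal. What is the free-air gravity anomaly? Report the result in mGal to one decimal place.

-94.7

Free-air correction = 0.3086 × 797.5 = 246.11 mGal
Free-air anomaly = 978483.63 − 978824.44 + (246.11) = -94.70 mGal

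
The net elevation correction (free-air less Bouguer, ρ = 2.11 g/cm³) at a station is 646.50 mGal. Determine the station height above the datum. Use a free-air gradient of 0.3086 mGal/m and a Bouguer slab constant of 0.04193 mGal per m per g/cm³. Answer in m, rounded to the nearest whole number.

Combined gradient = 0.3086 − 0.04193 × 2.11 = 0.2201277 mGal/m
h = 646.50 / 0.2201277 = 2936.93 m

2937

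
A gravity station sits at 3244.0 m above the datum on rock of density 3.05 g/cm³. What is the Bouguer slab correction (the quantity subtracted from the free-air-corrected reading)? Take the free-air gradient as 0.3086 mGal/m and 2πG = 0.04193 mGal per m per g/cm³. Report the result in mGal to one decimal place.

414.9

Bouguer slab correction = 0.04193 × 3.05 × 3244.0 = 414.9 mGal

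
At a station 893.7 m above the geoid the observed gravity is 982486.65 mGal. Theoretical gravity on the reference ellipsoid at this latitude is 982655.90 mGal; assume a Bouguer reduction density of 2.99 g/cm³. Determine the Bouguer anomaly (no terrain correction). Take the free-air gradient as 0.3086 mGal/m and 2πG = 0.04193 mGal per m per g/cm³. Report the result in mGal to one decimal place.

-5.5

Free-air correction = 0.3086 × 893.7 = 275.80 mGal
Free-air anomaly = 982486.65 − 982655.90 + (275.80) = 106.55 mGal
Bouguer slab correction = 0.04193 × 2.99 × 893.7 = 112.04 mGal
Simple Bouguer anomaly = 106.55 − (112.04) = -5.49 mGal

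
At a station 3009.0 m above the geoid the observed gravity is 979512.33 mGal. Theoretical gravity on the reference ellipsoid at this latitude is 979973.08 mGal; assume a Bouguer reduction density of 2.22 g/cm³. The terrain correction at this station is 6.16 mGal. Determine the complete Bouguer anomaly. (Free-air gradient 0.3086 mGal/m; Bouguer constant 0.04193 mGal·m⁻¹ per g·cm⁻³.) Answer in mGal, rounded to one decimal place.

Free-air correction = 0.3086 × 3009.0 = 928.58 mGal
Free-air anomaly = 979512.33 − 979973.08 + (928.58) = 467.83 mGal
Bouguer slab correction = 0.04193 × 2.22 × 3009.0 = 280.09 mGal
Simple Bouguer anomaly = 467.83 − (280.09) = 187.74 mGal
Complete Bouguer anomaly = 187.74 + 6.16 = 193.90 mGal

193.9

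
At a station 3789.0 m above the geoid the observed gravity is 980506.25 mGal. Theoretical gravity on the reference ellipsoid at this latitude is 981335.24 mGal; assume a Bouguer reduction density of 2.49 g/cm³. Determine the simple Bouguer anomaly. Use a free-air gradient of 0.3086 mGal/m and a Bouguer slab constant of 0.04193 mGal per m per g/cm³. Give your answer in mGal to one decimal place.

-55.3

Free-air correction = 0.3086 × 3789.0 = 1169.29 mGal
Free-air anomaly = 980506.25 − 981335.24 + (1169.29) = 340.30 mGal
Bouguer slab correction = 0.04193 × 2.49 × 3789.0 = 395.59 mGal
Simple Bouguer anomaly = 340.30 − (395.59) = -55.29 mGal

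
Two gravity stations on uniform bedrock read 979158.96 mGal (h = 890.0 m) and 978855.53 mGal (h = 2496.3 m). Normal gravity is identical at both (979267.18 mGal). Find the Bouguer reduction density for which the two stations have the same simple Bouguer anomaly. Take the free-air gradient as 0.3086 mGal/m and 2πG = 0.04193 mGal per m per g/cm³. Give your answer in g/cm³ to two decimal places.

Δg_obs = 978855.53 − 979158.96 = -303.43 mGal over Δh = 2496.3 − 890.0 = 1606.3 m
Equal Bouguer anomalies ⇒ Δg_obs + (0.3086 − 0.04193ρ)·Δh = 0
0.3086 − 0.04193ρ = −Δg_obs/Δh = 0.18890
ρ = (0.3086 − 0.18890) / 0.04193 = 2.85 g/cm³

2.85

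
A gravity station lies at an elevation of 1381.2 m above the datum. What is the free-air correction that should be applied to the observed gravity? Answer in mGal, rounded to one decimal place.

426.2

Free-air correction = 0.3086 × 1381.2 = 426.2 mGal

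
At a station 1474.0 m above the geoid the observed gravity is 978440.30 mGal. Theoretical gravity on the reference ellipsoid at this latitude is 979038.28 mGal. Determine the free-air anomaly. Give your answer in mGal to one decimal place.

-143.1

Free-air correction = 0.3086 × 1474.0 = 454.88 mGal
Free-air anomaly = 978440.30 − 979038.28 + (454.88) = -143.10 mGal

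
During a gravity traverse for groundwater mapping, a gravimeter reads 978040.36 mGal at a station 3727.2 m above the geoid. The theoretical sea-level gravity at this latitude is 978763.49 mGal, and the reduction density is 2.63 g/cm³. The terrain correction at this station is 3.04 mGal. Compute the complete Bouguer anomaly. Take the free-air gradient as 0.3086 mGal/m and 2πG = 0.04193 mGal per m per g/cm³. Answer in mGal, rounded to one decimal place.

19.1

Free-air correction = 0.3086 × 3727.2 = 1150.21 mGal
Free-air anomaly = 978040.36 − 978763.49 + (1150.21) = 427.08 mGal
Bouguer slab correction = 0.04193 × 2.63 × 3727.2 = 411.02 mGal
Simple Bouguer anomaly = 427.08 − (411.02) = 16.06 mGal
Complete Bouguer anomaly = 16.06 + 3.04 = 19.10 mGal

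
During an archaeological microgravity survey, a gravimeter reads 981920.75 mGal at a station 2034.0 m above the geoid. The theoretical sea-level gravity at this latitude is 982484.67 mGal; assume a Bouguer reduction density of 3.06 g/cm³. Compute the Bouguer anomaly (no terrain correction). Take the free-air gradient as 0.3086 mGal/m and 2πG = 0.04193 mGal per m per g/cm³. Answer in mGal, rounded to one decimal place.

Free-air correction = 0.3086 × 2034.0 = 627.69 mGal
Free-air anomaly = 981920.75 − 982484.67 + (627.69) = 63.77 mGal
Bouguer slab correction = 0.04193 × 3.06 × 2034.0 = 260.97 mGal
Simple Bouguer anomaly = 63.77 − (260.97) = -197.20 mGal

-197.2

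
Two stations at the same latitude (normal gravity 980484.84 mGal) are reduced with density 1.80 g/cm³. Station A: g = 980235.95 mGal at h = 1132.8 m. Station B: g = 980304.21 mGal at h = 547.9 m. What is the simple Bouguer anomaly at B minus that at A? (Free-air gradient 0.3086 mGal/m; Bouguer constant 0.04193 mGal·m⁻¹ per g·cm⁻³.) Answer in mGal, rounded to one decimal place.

-68.1

Δg_SB(A) = 980235.95 − 980484.84 + 0.3086×1132.8 − 0.04193×1.80×1132.8 = 15.20 mGal
Δg_SB(B) = 980304.21 − 980484.84 + 0.3086×547.9 − 0.04193×1.80×547.9 = -52.90 mGal
Difference = -52.90 − (15.20) = -68.10 mGal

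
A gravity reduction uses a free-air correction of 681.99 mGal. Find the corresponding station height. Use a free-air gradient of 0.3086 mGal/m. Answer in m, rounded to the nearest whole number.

2210

h = 681.99 / 0.3086 = 2209.95 m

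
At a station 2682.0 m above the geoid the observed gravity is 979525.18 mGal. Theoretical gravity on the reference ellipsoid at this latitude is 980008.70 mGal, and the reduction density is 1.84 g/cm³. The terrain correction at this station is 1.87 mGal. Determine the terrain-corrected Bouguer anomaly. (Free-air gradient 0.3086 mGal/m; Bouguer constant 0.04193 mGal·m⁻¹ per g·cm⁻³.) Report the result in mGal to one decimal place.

139.1

Free-air correction = 0.3086 × 2682.0 = 827.67 mGal
Free-air anomaly = 979525.18 − 980008.70 + (827.67) = 344.15 mGal
Bouguer slab correction = 0.04193 × 1.84 × 2682.0 = 206.92 mGal
Simple Bouguer anomaly = 344.15 − (206.92) = 137.23 mGal
Complete Bouguer anomaly = 137.23 + 1.87 = 139.10 mGal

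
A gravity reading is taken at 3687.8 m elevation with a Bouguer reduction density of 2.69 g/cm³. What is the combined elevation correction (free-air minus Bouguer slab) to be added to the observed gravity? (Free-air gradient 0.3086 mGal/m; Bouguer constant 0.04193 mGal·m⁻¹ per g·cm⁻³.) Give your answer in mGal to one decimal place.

722.1

Combined gradient = 0.3086 − 0.04193 × 2.69 = 0.1958083 mGal/m
Combined elevation correction = 0.1958083 × 3687.8 = 722.1 mGal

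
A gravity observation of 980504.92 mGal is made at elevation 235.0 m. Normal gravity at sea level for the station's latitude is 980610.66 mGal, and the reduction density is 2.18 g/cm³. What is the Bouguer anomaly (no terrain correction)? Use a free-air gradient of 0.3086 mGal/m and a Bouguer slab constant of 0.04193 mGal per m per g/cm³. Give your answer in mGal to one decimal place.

Free-air correction = 0.3086 × 235.0 = 72.52 mGal
Free-air anomaly = 980504.92 − 980610.66 + (72.52) = -33.22 mGal
Bouguer slab correction = 0.04193 × 2.18 × 235.0 = 21.48 mGal
Simple Bouguer anomaly = -33.22 − (21.48) = -54.70 mGal

-54.7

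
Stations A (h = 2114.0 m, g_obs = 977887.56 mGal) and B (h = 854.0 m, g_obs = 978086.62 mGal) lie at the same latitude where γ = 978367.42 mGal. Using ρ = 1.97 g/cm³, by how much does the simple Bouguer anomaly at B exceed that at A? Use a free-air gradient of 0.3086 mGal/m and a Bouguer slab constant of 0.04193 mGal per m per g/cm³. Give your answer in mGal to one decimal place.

-85.7

Δg_SB(A) = 977887.56 − 978367.42 + 0.3086×2114.0 − 0.04193×1.97×2114.0 = -2.10 mGal
Δg_SB(B) = 978086.62 − 978367.42 + 0.3086×854.0 − 0.04193×1.97×854.0 = -87.80 mGal
Difference = -87.80 − (-2.10) = -85.70 mGal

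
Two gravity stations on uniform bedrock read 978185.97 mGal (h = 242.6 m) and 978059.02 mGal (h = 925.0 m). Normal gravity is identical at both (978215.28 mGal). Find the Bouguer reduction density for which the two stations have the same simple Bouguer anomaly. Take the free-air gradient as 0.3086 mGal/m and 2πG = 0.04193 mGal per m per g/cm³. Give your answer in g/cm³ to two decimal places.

Δg_obs = 978059.02 − 978185.97 = -126.95 mGal over Δh = 925.0 − 242.6 = 682.4 m
Equal Bouguer anomalies ⇒ Δg_obs + (0.3086 − 0.04193ρ)·Δh = 0
0.3086 − 0.04193ρ = −Δg_obs/Δh = 0.18603
ρ = (0.3086 − 0.18603) / 0.04193 = 2.92 g/cm³

2.92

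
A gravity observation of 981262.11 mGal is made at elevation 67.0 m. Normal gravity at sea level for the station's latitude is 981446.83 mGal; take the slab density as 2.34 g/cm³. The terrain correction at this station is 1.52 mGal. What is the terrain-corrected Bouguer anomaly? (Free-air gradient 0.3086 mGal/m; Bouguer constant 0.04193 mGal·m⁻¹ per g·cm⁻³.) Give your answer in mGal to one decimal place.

-169.1

Free-air correction = 0.3086 × 67.0 = 20.68 mGal
Free-air anomaly = 981262.11 − 981446.83 + (20.68) = -164.04 mGal
Bouguer slab correction = 0.04193 × 2.34 × 67.0 = 6.57 mGal
Simple Bouguer anomaly = -164.04 − (6.57) = -170.61 mGal
Complete Bouguer anomaly = -170.61 + 1.52 = -169.09 mGal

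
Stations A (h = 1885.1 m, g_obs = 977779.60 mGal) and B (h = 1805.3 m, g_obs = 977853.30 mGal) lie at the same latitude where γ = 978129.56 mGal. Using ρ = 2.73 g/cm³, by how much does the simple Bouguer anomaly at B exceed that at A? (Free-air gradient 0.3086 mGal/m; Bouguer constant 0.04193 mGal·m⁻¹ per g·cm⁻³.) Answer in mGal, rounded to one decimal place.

58.2

Δg_SB(A) = 977779.60 − 978129.56 + 0.3086×1885.1 − 0.04193×2.73×1885.1 = 16.00 mGal
Δg_SB(B) = 977853.30 − 978129.56 + 0.3086×1805.3 − 0.04193×2.73×1805.3 = 74.20 mGal
Difference = 74.20 − (16.00) = 58.20 mGal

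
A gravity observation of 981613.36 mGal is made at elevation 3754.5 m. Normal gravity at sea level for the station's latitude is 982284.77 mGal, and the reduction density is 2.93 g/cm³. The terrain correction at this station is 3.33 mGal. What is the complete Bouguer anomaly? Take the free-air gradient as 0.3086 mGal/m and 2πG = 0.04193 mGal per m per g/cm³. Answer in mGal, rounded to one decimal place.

Free-air correction = 0.3086 × 3754.5 = 1158.64 mGal
Free-air anomaly = 981613.36 − 982284.77 + (1158.64) = 487.23 mGal
Bouguer slab correction = 0.04193 × 2.93 × 3754.5 = 461.26 mGal
Simple Bouguer anomaly = 487.23 − (461.26) = 25.97 mGal
Complete Bouguer anomaly = 25.97 + 3.33 = 29.30 mGal

29.3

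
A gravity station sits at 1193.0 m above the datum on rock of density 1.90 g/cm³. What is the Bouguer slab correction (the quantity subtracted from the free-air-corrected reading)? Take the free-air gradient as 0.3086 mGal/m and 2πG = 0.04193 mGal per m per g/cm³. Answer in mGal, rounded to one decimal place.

95.0

Bouguer slab correction = 0.04193 × 1.90 × 1193.0 = 95.0 mGal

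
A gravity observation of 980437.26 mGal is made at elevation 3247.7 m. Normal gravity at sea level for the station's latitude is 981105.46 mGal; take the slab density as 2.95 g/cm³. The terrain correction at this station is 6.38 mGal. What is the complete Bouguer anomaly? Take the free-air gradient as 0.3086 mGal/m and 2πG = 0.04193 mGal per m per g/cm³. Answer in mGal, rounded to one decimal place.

-61.3

Free-air correction = 0.3086 × 3247.7 = 1002.24 mGal
Free-air anomaly = 980437.26 − 981105.46 + (1002.24) = 334.04 mGal
Bouguer slab correction = 0.04193 × 2.95 × 3247.7 = 401.72 mGal
Simple Bouguer anomaly = 334.04 − (401.72) = -67.68 mGal
Complete Bouguer anomaly = -67.68 + 6.38 = -61.30 mGal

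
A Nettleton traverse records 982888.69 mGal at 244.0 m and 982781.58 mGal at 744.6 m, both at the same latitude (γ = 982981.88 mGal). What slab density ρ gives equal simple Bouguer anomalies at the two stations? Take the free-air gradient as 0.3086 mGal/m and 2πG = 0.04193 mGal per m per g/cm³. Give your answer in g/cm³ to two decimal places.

Δg_obs = 982781.58 − 982888.69 = -107.11 mGal over Δh = 744.6 − 244.0 = 500.6 m
Equal Bouguer anomalies ⇒ Δg_obs + (0.3086 − 0.04193ρ)·Δh = 0
0.3086 − 0.04193ρ = −Δg_obs/Δh = 0.21396
ρ = (0.3086 − 0.21396) / 0.04193 = 2.26 g/cm³

2.26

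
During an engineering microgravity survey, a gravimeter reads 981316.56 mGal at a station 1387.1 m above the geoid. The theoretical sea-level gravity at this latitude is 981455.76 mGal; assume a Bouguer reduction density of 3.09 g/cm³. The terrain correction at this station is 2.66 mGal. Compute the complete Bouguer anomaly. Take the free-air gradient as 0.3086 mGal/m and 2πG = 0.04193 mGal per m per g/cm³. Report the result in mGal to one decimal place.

111.8

Free-air correction = 0.3086 × 1387.1 = 428.06 mGal
Free-air anomaly = 981316.56 − 981455.76 + (428.06) = 288.86 mGal
Bouguer slab correction = 0.04193 × 3.09 × 1387.1 = 179.72 mGal
Simple Bouguer anomaly = 288.86 − (179.72) = 109.14 mGal
Complete Bouguer anomaly = 109.14 + 2.66 = 111.80 mGal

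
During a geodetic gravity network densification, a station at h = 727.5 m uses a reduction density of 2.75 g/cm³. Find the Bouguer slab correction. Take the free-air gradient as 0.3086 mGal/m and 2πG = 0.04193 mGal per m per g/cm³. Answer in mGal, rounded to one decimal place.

Bouguer slab correction = 0.04193 × 2.75 × 727.5 = 83.9 mGal

83.9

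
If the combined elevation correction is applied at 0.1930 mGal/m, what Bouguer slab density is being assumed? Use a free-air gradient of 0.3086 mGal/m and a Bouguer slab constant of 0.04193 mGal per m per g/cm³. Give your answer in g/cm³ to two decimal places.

2.76

0.1930 = 0.3086 − 0.04193 × ρ
ρ = (0.3086 − 0.1930) / 0.04193 = 2.76 g/cm³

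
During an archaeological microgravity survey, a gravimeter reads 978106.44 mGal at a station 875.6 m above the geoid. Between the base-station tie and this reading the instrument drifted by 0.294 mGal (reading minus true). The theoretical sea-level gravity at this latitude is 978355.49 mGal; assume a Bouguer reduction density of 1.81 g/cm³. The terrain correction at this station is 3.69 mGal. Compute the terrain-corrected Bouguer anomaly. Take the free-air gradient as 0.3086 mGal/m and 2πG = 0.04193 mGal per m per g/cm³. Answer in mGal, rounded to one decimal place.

-41.9

Drift-corrected reading = 978106.44 − (0.294) = 978106.146 mGal
Free-air correction = 0.3086 × 875.6 = 270.21 mGal
Free-air anomaly = 978106.146 − 978355.49 + (270.21) = 20.866 mGal
Bouguer slab correction = 0.04193 × 1.81 × 875.6 = 66.45 mGal
Simple Bouguer anomaly = 20.866 − (66.45) = -45.584 mGal
Complete Bouguer anomaly = -45.584 + 3.69 = -41.894 mGal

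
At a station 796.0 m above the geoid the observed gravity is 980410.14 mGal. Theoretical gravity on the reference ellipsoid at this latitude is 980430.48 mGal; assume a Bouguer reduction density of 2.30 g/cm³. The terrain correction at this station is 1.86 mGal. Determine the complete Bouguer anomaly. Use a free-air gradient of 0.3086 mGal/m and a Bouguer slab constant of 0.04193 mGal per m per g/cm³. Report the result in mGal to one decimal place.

Free-air correction = 0.3086 × 796.0 = 245.65 mGal
Free-air anomaly = 980410.14 − 980430.48 + (245.65) = 225.31 mGal
Bouguer slab correction = 0.04193 × 2.30 × 796.0 = 76.77 mGal
Simple Bouguer anomaly = 225.31 − (76.77) = 148.54 mGal
Complete Bouguer anomaly = 148.54 + 1.86 = 150.40 mGal

150.4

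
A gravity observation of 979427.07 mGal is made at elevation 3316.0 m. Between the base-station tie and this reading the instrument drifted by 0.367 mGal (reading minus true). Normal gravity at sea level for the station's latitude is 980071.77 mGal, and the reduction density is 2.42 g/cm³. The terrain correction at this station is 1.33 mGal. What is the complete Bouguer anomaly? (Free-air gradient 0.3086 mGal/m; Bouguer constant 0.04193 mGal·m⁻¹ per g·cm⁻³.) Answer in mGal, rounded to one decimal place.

Drift-corrected reading = 979427.07 − (0.367) = 979426.703 mGal
Free-air correction = 0.3086 × 3316.0 = 1023.32 mGal
Free-air anomaly = 979426.703 − 980071.77 + (1023.32) = 378.253 mGal
Bouguer slab correction = 0.04193 × 2.42 × 3316.0 = 336.48 mGal
Simple Bouguer anomaly = 378.253 − (336.48) = 41.773 mGal
Complete Bouguer anomaly = 41.773 + 1.33 = 43.103 mGal

43.1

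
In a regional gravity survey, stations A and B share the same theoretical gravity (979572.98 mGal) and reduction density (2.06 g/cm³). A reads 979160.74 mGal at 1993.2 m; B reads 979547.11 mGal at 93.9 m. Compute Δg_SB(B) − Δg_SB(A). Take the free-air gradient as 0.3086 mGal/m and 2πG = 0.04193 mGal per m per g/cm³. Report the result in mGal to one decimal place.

-35.7

Δg_SB(A) = 979160.74 − 979572.98 + 0.3086×1993.2 − 0.04193×2.06×1993.2 = 30.70 mGal
Δg_SB(B) = 979547.11 − 979572.98 + 0.3086×93.9 − 0.04193×2.06×93.9 = -5.00 mGal
Difference = -5.00 − (30.70) = -35.70 mGal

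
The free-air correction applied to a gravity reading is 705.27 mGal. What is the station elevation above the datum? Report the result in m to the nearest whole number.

2285

h = 705.27 / 0.3086 = 2285.39 m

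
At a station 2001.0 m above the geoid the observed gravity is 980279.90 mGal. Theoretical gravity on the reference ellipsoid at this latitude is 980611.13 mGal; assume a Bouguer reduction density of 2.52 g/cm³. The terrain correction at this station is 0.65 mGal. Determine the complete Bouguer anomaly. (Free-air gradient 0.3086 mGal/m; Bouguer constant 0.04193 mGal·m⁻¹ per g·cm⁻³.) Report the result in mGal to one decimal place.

Free-air correction = 0.3086 × 2001.0 = 617.51 mGal
Free-air anomaly = 980279.90 − 980611.13 + (617.51) = 286.28 mGal
Bouguer slab correction = 0.04193 × 2.52 × 2001.0 = 211.43 mGal
Simple Bouguer anomaly = 286.28 − (211.43) = 74.85 mGal
Complete Bouguer anomaly = 74.85 + 0.65 = 75.50 mGal

75.5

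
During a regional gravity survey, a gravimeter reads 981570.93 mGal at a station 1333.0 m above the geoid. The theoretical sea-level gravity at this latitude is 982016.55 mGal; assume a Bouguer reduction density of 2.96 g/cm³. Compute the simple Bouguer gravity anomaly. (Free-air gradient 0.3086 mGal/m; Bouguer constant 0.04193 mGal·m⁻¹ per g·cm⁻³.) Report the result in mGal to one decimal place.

-199.7

Free-air correction = 0.3086 × 1333.0 = 411.36 mGal
Free-air anomaly = 981570.93 − 982016.55 + (411.36) = -34.26 mGal
Bouguer slab correction = 0.04193 × 2.96 × 1333.0 = 165.44 mGal
Simple Bouguer anomaly = -34.26 − (165.44) = -199.70 mGal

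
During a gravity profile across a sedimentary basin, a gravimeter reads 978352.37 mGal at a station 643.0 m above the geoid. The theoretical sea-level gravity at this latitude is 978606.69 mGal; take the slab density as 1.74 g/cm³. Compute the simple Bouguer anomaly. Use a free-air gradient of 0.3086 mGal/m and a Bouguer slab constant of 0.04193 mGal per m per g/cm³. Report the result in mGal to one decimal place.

Free-air correction = 0.3086 × 643.0 = 198.43 mGal
Free-air anomaly = 978352.37 − 978606.69 + (198.43) = -55.89 mGal
Bouguer slab correction = 0.04193 × 1.74 × 643.0 = 46.91 mGal
Simple Bouguer anomaly = -55.89 − (46.91) = -102.80 mGal

-102.8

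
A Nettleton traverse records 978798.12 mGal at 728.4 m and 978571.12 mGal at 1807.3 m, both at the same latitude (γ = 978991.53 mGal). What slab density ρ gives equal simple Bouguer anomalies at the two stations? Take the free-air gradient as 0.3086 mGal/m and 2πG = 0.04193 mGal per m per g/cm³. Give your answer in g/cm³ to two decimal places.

2.34

Δg_obs = 978571.12 − 978798.12 = -227.00 mGal over Δh = 1807.3 − 728.4 = 1078.9 m
Equal Bouguer anomalies ⇒ Δg_obs + (0.3086 − 0.04193ρ)·Δh = 0
0.3086 − 0.04193ρ = −Δg_obs/Δh = 0.21040
ρ = (0.3086 − 0.21040) / 0.04193 = 2.34 g/cm³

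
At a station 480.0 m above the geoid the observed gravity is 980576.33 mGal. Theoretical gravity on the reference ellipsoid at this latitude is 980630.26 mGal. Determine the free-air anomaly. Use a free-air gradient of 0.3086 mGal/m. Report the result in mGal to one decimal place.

Free-air correction = 0.3086 × 480.0 = 148.13 mGal
Free-air anomaly = 980576.33 − 980630.26 + (148.13) = 94.20 mGal

94.2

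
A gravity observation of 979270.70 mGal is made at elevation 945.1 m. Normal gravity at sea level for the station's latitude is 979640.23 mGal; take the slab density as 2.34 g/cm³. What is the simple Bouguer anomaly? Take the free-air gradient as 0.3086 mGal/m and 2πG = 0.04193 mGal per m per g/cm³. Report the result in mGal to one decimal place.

-170.6

Free-air correction = 0.3086 × 945.1 = 291.66 mGal
Free-air anomaly = 979270.70 − 979640.23 + (291.66) = -77.87 mGal
Bouguer slab correction = 0.04193 × 2.34 × 945.1 = 92.73 mGal
Simple Bouguer anomaly = -77.87 − (92.73) = -170.60 mGal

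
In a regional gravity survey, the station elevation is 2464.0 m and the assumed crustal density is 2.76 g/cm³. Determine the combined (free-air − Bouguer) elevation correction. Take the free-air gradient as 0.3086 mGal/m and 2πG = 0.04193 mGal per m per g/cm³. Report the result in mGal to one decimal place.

475.2

Combined gradient = 0.3086 − 0.04193 × 2.76 = 0.1928732 mGal/m
Combined elevation correction = 0.1928732 × 2464.0 = 475.2 mGal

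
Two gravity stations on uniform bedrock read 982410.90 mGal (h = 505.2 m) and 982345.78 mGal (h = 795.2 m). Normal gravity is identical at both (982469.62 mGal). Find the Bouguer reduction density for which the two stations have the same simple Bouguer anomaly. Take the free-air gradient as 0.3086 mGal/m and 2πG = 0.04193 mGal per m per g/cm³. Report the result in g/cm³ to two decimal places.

Δg_obs = 982345.78 − 982410.90 = -65.12 mGal over Δh = 795.2 − 505.2 = 290.0 m
Equal Bouguer anomalies ⇒ Δg_obs + (0.3086 − 0.04193ρ)·Δh = 0
0.3086 − 0.04193ρ = −Δg_obs/Δh = 0.22455
ρ = (0.3086 − 0.22455) / 0.04193 = 2.00 g/cm³

2.00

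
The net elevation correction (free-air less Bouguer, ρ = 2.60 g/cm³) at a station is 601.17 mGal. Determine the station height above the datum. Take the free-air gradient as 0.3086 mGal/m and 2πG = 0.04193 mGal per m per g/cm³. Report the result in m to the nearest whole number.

3012

Combined gradient = 0.3086 − 0.04193 × 2.60 = 0.1995820 mGal/m
h = 601.17 / 0.1995820 = 3012.15 m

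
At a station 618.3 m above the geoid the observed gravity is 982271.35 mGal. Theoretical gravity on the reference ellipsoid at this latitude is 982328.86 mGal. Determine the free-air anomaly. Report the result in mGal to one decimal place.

Free-air correction = 0.3086 × 618.3 = 190.81 mGal
Free-air anomaly = 982271.35 − 982328.86 + (190.81) = 133.30 mGal

133.3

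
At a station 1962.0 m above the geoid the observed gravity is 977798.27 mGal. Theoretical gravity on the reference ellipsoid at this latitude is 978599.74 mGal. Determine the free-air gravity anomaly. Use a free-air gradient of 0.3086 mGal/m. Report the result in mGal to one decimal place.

-196.0

Free-air correction = 0.3086 × 1962.0 = 605.47 mGal
Free-air anomaly = 977798.27 − 978599.74 + (605.47) = -196.00 mGal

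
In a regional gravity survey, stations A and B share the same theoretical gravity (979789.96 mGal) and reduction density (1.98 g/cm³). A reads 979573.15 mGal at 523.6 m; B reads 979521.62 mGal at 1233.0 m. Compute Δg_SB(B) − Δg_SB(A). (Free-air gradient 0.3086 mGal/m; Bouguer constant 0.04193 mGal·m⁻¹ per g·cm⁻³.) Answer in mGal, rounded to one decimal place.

108.5

Δg_SB(A) = 979573.15 − 979789.96 + 0.3086×523.6 − 0.04193×1.98×523.6 = -98.70 mGal
Δg_SB(B) = 979521.62 − 979789.96 + 0.3086×1233.0 − 0.04193×1.98×1233.0 = 9.80 mGal
Difference = 9.80 − (-98.70) = 108.50 mGal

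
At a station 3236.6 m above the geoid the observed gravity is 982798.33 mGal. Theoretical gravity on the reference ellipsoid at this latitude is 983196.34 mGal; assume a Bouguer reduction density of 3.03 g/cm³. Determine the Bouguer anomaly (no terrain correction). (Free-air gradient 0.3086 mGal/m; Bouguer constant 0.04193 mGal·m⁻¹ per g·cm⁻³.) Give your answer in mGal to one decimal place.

Free-air correction = 0.3086 × 3236.6 = 998.81 mGal
Free-air anomaly = 982798.33 − 983196.34 + (998.81) = 600.80 mGal
Bouguer slab correction = 0.04193 × 3.03 × 3236.6 = 411.20 mGal
Simple Bouguer anomaly = 600.80 − (411.20) = 189.60 mGal

189.6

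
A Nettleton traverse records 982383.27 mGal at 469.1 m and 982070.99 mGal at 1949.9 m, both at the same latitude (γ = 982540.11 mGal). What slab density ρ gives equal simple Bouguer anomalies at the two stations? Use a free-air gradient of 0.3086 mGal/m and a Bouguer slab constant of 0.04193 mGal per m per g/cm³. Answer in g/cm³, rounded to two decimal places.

Δg_obs = 982070.99 − 982383.27 = -312.28 mGal over Δh = 1949.9 − 469.1 = 1480.8 m
Equal Bouguer anomalies ⇒ Δg_obs + (0.3086 − 0.04193ρ)·Δh = 0
0.3086 − 0.04193ρ = −Δg_obs/Δh = 0.21089
ρ = (0.3086 − 0.21089) / 0.04193 = 2.33 g/cm³

2.33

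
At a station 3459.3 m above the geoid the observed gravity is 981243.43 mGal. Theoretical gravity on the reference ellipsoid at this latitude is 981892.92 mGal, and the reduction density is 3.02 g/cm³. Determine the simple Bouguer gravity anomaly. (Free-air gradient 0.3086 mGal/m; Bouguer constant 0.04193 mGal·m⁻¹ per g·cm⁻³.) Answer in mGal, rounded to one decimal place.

Free-air correction = 0.3086 × 3459.3 = 1067.54 mGal
Free-air anomaly = 981243.43 − 981892.92 + (1067.54) = 418.05 mGal
Bouguer slab correction = 0.04193 × 3.02 × 3459.3 = 438.05 mGal
Simple Bouguer anomaly = 418.05 − (438.05) = -20.00 mGal

-20.0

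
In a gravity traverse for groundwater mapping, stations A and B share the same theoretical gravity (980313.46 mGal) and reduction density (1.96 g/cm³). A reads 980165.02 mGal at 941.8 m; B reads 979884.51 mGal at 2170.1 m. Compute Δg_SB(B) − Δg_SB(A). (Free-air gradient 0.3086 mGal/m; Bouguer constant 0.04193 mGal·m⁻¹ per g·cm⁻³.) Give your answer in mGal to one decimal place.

Δg_SB(A) = 980165.02 − 980313.46 + 0.3086×941.8 − 0.04193×1.96×941.8 = 64.80 mGal
Δg_SB(B) = 979884.51 − 980313.46 + 0.3086×2170.1 − 0.04193×1.96×2170.1 = 62.40 mGal
Difference = 62.40 − (64.80) = -2.40 mGal

-2.4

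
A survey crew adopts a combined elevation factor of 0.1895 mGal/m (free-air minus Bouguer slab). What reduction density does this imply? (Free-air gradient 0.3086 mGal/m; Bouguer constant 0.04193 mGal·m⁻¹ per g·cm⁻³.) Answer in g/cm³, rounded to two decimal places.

2.84

0.1895 = 0.3086 − 0.04193 × ρ
ρ = (0.3086 − 0.1895) / 0.04193 = 2.84 g/cm³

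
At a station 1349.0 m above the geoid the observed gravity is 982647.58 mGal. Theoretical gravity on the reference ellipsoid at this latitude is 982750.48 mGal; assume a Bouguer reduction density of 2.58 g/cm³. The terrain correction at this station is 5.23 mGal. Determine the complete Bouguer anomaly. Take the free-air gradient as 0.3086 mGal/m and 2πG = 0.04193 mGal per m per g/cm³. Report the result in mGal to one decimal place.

Free-air correction = 0.3086 × 1349.0 = 416.30 mGal
Free-air anomaly = 982647.58 − 982750.48 + (416.30) = 313.40 mGal
Bouguer slab correction = 0.04193 × 2.58 × 1349.0 = 145.93 mGal
Simple Bouguer anomaly = 313.40 − (145.93) = 167.47 mGal
Complete Bouguer anomaly = 167.47 + 5.23 = 172.70 mGal

172.7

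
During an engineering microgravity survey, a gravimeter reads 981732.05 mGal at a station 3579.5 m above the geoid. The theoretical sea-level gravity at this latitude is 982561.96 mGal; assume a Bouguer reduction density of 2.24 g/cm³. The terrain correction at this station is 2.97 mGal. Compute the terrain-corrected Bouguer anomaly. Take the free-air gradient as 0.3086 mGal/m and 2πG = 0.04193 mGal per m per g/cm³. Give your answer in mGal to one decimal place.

-58.5

Free-air correction = 0.3086 × 3579.5 = 1104.63 mGal
Free-air anomaly = 981732.05 − 982561.96 + (1104.63) = 274.72 mGal
Bouguer slab correction = 0.04193 × 2.24 × 3579.5 = 336.20 mGal
Simple Bouguer anomaly = 274.72 − (336.20) = -61.48 mGal
Complete Bouguer anomaly = -61.48 + 2.97 = -58.51 mGal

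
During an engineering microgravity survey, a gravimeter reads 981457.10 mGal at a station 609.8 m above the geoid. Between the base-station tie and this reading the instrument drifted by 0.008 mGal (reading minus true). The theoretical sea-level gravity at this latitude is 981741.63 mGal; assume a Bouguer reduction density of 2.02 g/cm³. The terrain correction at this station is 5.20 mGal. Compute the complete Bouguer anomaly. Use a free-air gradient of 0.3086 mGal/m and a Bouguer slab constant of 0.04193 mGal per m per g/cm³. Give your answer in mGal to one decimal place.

-142.8

Drift-corrected reading = 981457.10 − (0.008) = 981457.092 mGal
Free-air correction = 0.3086 × 609.8 = 188.18 mGal
Free-air anomaly = 981457.092 − 981741.63 + (188.18) = -96.358 mGal
Bouguer slab correction = 0.04193 × 2.02 × 609.8 = 51.65 mGal
Simple Bouguer anomaly = -96.358 − (51.65) = -148.008 mGal
Complete Bouguer anomaly = -148.008 + 5.20 = -142.808 mGal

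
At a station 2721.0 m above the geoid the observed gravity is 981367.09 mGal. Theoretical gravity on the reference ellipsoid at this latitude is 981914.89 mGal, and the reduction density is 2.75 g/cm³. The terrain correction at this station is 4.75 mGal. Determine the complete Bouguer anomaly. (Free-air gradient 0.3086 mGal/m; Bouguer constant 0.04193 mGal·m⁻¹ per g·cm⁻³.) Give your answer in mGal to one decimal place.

-17.1

Free-air correction = 0.3086 × 2721.0 = 839.70 mGal
Free-air anomaly = 981367.09 − 981914.89 + (839.70) = 291.90 mGal
Bouguer slab correction = 0.04193 × 2.75 × 2721.0 = 313.75 mGal
Simple Bouguer anomaly = 291.90 − (313.75) = -21.85 mGal
Complete Bouguer anomaly = -21.85 + 4.75 = -17.10 mGal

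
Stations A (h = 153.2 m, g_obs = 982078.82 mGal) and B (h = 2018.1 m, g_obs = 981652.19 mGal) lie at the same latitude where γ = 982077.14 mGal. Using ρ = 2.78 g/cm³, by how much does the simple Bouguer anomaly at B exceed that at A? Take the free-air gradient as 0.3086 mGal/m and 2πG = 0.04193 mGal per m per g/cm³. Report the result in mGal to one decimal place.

-68.5

Δg_SB(A) = 982078.82 − 982077.14 + 0.3086×153.2 − 0.04193×2.78×153.2 = 31.10 mGal
Δg_SB(B) = 981652.19 − 982077.14 + 0.3086×2018.1 − 0.04193×2.78×2018.1 = -37.40 mGal
Difference = -37.40 − (31.10) = -68.50 mGal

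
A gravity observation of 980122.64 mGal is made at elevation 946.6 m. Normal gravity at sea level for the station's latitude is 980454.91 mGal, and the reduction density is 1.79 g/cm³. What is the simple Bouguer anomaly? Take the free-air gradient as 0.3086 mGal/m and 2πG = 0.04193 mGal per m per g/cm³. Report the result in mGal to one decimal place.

Free-air correction = 0.3086 × 946.6 = 292.12 mGal
Free-air anomaly = 980122.64 − 980454.91 + (292.12) = -40.15 mGal
Bouguer slab correction = 0.04193 × 1.79 × 946.6 = 71.05 mGal
Simple Bouguer anomaly = -40.15 − (71.05) = -111.20 mGal

-111.2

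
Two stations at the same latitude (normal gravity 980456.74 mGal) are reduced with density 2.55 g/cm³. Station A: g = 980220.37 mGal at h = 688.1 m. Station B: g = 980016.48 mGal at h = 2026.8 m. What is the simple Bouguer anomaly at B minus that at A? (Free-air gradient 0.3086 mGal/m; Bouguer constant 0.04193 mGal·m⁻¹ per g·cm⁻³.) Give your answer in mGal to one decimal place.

66.1

Δg_SB(A) = 980220.37 − 980456.74 + 0.3086×688.1 − 0.04193×2.55×688.1 = -97.60 mGal
Δg_SB(B) = 980016.48 − 980456.74 + 0.3086×2026.8 − 0.04193×2.55×2026.8 = -31.50 mGal
Difference = -31.50 − (-97.60) = 66.10 mGal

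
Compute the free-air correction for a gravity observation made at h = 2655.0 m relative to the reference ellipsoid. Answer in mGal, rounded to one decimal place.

819.3

Free-air correction = 0.3086 × 2655.0 = 819.3 mGal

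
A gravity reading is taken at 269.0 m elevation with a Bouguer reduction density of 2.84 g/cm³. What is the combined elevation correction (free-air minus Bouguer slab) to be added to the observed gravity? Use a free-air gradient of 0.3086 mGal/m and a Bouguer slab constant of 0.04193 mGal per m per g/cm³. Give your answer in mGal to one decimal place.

Combined gradient = 0.3086 − 0.04193 × 2.84 = 0.1895188 mGal/m
Combined elevation correction = 0.1895188 × 269.0 = 51.0 mGal

51.0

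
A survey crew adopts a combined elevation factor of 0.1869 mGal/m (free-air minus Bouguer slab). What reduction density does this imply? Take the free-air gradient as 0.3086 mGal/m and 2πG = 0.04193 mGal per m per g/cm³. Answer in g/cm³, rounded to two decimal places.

0.1869 = 0.3086 − 0.04193 × ρ
ρ = (0.3086 − 0.1869) / 0.04193 = 2.90 g/cm³

2.90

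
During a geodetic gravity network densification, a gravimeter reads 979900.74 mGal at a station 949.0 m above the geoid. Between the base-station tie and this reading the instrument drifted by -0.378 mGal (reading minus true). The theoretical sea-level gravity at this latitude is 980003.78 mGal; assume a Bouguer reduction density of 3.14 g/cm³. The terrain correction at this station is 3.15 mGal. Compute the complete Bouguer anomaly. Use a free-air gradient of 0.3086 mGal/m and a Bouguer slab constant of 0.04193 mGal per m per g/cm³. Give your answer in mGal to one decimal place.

Drift-corrected reading = 979900.74 − (-0.378) = 979901.118 mGal
Free-air correction = 0.3086 × 949.0 = 292.86 mGal
Free-air anomaly = 979901.118 − 980003.78 + (292.86) = 190.198 mGal
Bouguer slab correction = 0.04193 × 3.14 × 949.0 = 124.95 mGal
Simple Bouguer anomaly = 190.198 − (124.95) = 65.248 mGal
Complete Bouguer anomaly = 65.248 + 3.15 = 68.398 mGal

68.4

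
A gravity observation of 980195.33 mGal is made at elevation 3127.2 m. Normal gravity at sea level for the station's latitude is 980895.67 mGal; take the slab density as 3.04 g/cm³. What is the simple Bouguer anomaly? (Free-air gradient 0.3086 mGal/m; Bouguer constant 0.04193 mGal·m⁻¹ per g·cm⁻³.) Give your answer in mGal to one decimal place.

Free-air correction = 0.3086 × 3127.2 = 965.05 mGal
Free-air anomaly = 980195.33 − 980895.67 + (965.05) = 264.71 mGal
Bouguer slab correction = 0.04193 × 3.04 × 3127.2 = 398.62 mGal
Simple Bouguer anomaly = 264.71 − (398.62) = -133.91 mGal

-133.9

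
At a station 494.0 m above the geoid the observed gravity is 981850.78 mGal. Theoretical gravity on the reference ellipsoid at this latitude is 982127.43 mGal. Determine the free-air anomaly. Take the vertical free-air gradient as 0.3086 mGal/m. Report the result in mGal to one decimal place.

-124.2

Free-air correction = 0.3086 × 494.0 = 152.45 mGal
Free-air anomaly = 981850.78 − 982127.43 + (152.45) = -124.20 mGal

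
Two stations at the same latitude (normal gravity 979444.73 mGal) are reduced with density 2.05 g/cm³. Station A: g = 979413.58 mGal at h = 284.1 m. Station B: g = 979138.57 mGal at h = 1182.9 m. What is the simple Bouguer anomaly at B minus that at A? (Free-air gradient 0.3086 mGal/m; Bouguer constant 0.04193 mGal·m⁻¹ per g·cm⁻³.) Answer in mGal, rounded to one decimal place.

Δg_SB(A) = 979413.58 − 979444.73 + 0.3086×284.1 − 0.04193×2.05×284.1 = 32.10 mGal
Δg_SB(B) = 979138.57 − 979444.73 + 0.3086×1182.9 − 0.04193×2.05×1182.9 = -42.80 mGal
Difference = -42.80 − (32.10) = -74.90 mGal

-74.9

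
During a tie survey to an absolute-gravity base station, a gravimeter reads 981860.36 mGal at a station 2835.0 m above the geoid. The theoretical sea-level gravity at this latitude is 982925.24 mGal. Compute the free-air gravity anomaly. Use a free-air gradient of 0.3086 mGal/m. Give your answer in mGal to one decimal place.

Free-air correction = 0.3086 × 2835.0 = 874.88 mGal
Free-air anomaly = 981860.36 − 982925.24 + (874.88) = -190.00 mGal

-190.0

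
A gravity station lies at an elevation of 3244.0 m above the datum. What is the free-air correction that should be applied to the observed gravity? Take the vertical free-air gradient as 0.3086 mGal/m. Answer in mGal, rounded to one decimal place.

1001.1

Free-air correction = 0.3086 × 3244.0 = 1001.1 mGal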